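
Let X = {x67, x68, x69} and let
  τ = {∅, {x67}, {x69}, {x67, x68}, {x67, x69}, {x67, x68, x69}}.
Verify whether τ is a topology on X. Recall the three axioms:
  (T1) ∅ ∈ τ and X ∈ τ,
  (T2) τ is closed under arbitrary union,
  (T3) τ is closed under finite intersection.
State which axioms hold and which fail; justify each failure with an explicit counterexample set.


τ IS a topology on X.

Axiom (T1): ∅ ∈ τ? Yes; X ∈ τ? Yes.
Axiom (T2/T3): check pairwise unions and intersections of members of τ.
All pairwise intersections and unions checked — each lies in τ. Therefore τ satisfies (T1), (T2), (T3): it IS a topology on X.


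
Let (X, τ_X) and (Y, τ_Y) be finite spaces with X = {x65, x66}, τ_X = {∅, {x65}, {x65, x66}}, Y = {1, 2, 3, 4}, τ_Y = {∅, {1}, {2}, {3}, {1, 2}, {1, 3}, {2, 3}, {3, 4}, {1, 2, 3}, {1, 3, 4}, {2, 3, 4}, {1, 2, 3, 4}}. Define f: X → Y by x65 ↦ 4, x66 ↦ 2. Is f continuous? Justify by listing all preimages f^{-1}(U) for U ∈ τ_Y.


f is NOT continuous.

Compute f^{-1}(U) for each U ∈ τ_Y:
  U = ∅: f^{-1}(U) = ∅ ∈ τ_X ✓.
  U = {1}: f^{-1}(U) = ∅ ∈ τ_X ✓.
  U = {2}: f^{-1}(U) = {x66} ∉ τ_X ✗.
  U = {3}: f^{-1}(U) = ∅ ∈ τ_X ✓.
  U = {1, 2}: f^{-1}(U) = {x66} ∉ τ_X ✗.
  U = {1, 3}: f^{-1}(U) = ∅ ∈ τ_X ✓.
  U = {2, 3}: f^{-1}(U) = {x66} ∉ τ_X ✗.
  U = {3, 4}: f^{-1}(U) = {x65} ∈ τ_X ✓.
  U = {1, 2, 3}: f^{-1}(U) = {x66} ∉ τ_X ✗.
  U = {1, 3, 4}: f^{-1}(U) = {x65} ∈ τ_X ✓.
  U = {2, 3, 4}: f^{-1}(U) = {x65, x66} ∈ τ_X ✓.
  U = {1, 2, 3, 4}: f^{-1}(U) = {x65, x66} ∈ τ_X ✓.
Found U = {2} with f^{-1}(U) = {x66} not in τ_X. Therefore f is NOT continuous.


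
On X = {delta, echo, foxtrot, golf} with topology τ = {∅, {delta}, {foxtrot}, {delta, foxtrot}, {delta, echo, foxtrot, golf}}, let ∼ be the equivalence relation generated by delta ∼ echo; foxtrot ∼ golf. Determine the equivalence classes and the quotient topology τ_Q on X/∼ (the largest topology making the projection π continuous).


X/∼ = {[delta=echo], [foxtrot=golf]}; |τ_Q| = 2.

Equivalence classes: [delta=echo], [foxtrot=golf].
Quotient map π: X → X/∼ sends delta ↦ [delta=echo], echo ↦ [delta=echo], foxtrot ↦ [foxtrot=golf], golf ↦ [foxtrot=golf].
For each subset V ⊆ X/∼, compute π^{-1}(V) ⊆ X and check whether π^{-1}(V) ∈ τ. V is open in τ_Q iff π^{-1}(V) ∈ τ.
  V = {}: π^{-1}(V) = ∅ ∈ τ ✓.
  V = {[delta=echo]}: π^{-1}(V) = {delta, echo} ∉ τ ✗.
  V = {[foxtrot=golf]}: π^{-1}(V) = {foxtrot, golf} ∉ τ ✗.
  V = {[delta=echo], [foxtrot=golf]}: π^{-1}(V) = {delta, echo, foxtrot, golf} ∈ τ ✓.
Open sets in the quotient: τ_Q = {{}, {[delta=echo], [foxtrot=golf]}} (2 elements).


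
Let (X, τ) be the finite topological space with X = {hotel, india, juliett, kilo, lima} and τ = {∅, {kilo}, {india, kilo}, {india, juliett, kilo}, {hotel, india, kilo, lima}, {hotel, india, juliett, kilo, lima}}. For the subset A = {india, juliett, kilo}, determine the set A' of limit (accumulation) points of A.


A' = {hotel, india, juliett, lima}

For each x ∈ X, list the open sets U ∈ τ with x ∈ U, then check whether U ∩ (A ∖ {x}) ≠ ∅ for every such U.
  x = hotel: opens ∋ x are {hotel, india, kilo, lima}, {hotel, india, juliett, kilo, lima}; each meets A ∖ {hotel}, so x IS a limit point.
  x = india: opens ∋ x are {india, kilo}, {india, juliett, kilo}, {hotel, india, kilo, lima}, {hotel, india, juliett, kilo, lima}; each meets A ∖ {india}, so x IS a limit point.
  x = juliett: opens ∋ x are {india, juliett, kilo}, {hotel, india, juliett, kilo, lima}; each meets A ∖ {juliett}, so x IS a limit point.
  x = kilo: open {kilo} ∋ x has {kilo} ∩ (A ∖ {kilo}) = ∅, so x is NOT a limit point.
  x = lima: opens ∋ x are {hotel, india, kilo, lima}, {hotel, india, juliett, kilo, lima}; each meets A ∖ {lima}, so x IS a limit point.
Collecting: A' = {hotel, india, juliett, lima}.


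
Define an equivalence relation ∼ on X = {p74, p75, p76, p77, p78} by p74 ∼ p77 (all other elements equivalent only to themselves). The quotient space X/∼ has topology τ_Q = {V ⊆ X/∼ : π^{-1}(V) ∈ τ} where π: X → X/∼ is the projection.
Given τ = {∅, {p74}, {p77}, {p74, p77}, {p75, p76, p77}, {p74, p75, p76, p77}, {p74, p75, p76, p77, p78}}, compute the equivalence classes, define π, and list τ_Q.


X/∼ = {[p74=p77], [p75], [p76], [p78]}; |τ_Q| = 4.

Equivalence classes: [p74=p77], [p75], [p76], [p78].
Quotient map π: X → X/∼ sends p74 ↦ [p74=p77], p75 ↦ [p75], p76 ↦ [p76], p77 ↦ [p74=p77], p78 ↦ [p78].
For each subset V ⊆ X/∼, compute π^{-1}(V) ⊆ X and check whether π^{-1}(V) ∈ τ. V is open in τ_Q iff π^{-1}(V) ∈ τ.
  V = {}: π^{-1}(V) = ∅ ∈ τ ✓.
  V = {[p74=p77]}: π^{-1}(V) = {p74, p77} ∈ τ ✓.
  V = {[p75]}: π^{-1}(V) = {p75} ∉ τ ✗.
  V = {[p74=p77], [p75]}: π^{-1}(V) = {p74, p75, p77} ∉ τ ✗.
  V = {[p76]}: π^{-1}(V) = {p76} ∉ τ ✗.
  V = {[p74=p77], [p76]}: π^{-1}(V) = {p74, p76, p77} ∉ τ ✗.
  V = {[p75], [p76]}: π^{-1}(V) = {p75, p76} ∉ τ ✗.
  V = {[p74=p77], [p75], [p76]}: π^{-1}(V) = {p74, p75, p76, p77} ∈ τ ✓.
  V = {[p78]}: π^{-1}(V) = {p78} ∉ τ ✗.
  V = {[p74=p77], [p78]}: π^{-1}(V) = {p74, p77, p78} ∉ τ ✗.
  V = {[p75], [p78]}: π^{-1}(V) = {p75, p78} ∉ τ ✗.
  V = {[p74=p77], [p75], [p78]}: π^{-1}(V) = {p74, p75, p77, p78} ∉ τ ✗.
  V = {[p76], [p78]}: π^{-1}(V) = {p76, p78} ∉ τ ✗.
  V = {[p74=p77], [p76], [p78]}: π^{-1}(V) = {p74, p76, p77, p78} ∉ τ ✗.
  V = {[p75], [p76], [p78]}: π^{-1}(V) = {p75, p76, p78} ∉ τ ✗.
  V = {[p74=p77], [p75], [p76], [p78]}: π^{-1}(V) = {p74, p75, p76, p77, p78} ∈ τ ✓.
Open sets in the quotient: τ_Q = {{}, {[p74=p77]}, {[p74=p77], [p75], [p76]}, {[p74=p77], [p75], [p76], [p78]}} (4 elements).


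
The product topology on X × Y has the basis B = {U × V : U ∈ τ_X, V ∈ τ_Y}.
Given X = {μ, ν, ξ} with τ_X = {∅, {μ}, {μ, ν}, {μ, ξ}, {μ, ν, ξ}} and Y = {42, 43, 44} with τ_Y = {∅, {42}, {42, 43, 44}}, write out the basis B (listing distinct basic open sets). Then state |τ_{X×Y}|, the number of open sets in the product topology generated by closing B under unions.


Basis B = {∅ × ∅, {μ} × {42}, {μ, ν} × {42}, {μ, ξ} × {42}, {μ} × {42, 43, 44}, {μ, ν, ξ} × {42}, {μ, ν} × {42, 43, 44}, {μ, ξ} × {42, 43, 44}, {μ, ν, ξ} × {42, 43, 44}}; |τ_{X×Y}| = 14.

Enumerate products U × V with U ∈ τ_X, V ∈ τ_Y (deduplicated):
  ∅ × ∅ = {} (∅)
  {μ} × {42} = {(μ,42)}
  {μ, ν} × {42} = {(μ,42), (ν,42)}
  {μ, ξ} × {42} = {(μ,42), (ξ,42)}
  {μ} × {42, 43, 44} = {(μ,42), (μ,43), (μ,44)}
  {μ, ν, ξ} × {42} = {(μ,42), (ν,42), (ξ,42)}
  {μ, ν} × {42, 43, 44} = {(μ,42), (μ,43), (μ,44), (ν,42), (ν,43), (ν,44)}
  {μ, ξ} × {42, 43, 44} = {(μ,42), (μ,43), (μ,44), (ξ,42), (ξ,43), (ξ,44)}
  {μ, ν, ξ} × {42, 43, 44} = {(μ,42), (μ,43), (μ,44), (ν,42), (ν,43), (ν,44), (ξ,42), (ξ,43), (ξ,44)}
These 9 distinct sets form the basis B.
Close under arbitrary unions to get τ_{X×Y}; counting gives |τ_{X×Y}| = 14.


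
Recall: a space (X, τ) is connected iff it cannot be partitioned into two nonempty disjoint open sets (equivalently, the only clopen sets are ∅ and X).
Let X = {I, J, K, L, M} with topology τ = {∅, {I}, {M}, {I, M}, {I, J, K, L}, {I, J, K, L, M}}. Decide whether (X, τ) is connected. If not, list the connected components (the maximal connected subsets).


(X, τ) is disconnected; components = [{M}, {I, J, K, L}].

Find clopen sets (U ∈ τ with X ∖ U ∈ τ):
  U = ∅, X ∖ U = {I, J, K, L, M} — both open, so U is clopen.
  U = {M}, X ∖ U = {I, J, K, L} — both open, so U is clopen.
  U = {I, J, K, L}, X ∖ U = {M} — both open, so U is clopen.
  U = {I, J, K, L, M}, X ∖ U = ∅ — both open, so U is clopen.
Nontrivial clopen(s) exist: e.g. {M}. So (X, τ) is disconnected.
Compute connected components by grouping points that agree on all clopens:
  component: {M}
  component: {I, J, K, L}


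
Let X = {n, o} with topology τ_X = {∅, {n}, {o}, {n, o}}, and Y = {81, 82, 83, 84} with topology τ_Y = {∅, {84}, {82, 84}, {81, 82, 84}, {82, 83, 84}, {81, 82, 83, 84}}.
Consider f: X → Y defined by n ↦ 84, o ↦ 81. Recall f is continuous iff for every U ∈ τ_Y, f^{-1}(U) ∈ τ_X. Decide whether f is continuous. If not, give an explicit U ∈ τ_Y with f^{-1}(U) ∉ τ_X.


f IS continuous.

Compute f^{-1}(U) for each U ∈ τ_Y:
  U = ∅: f^{-1}(U) = ∅ ∈ τ_X ✓.
  U = {84}: f^{-1}(U) = {n} ∈ τ_X ✓.
  U = {82, 84}: f^{-1}(U) = {n} ∈ τ_X ✓.
  U = {81, 82, 84}: f^{-1}(U) = {n, o} ∈ τ_X ✓.
  U = {82, 83, 84}: f^{-1}(U) = {n} ∈ τ_X ✓.
  U = {81, 82, 83, 84}: f^{-1}(U) = {n, o} ∈ τ_X ✓.
Every preimage lies in τ_X, so f IS continuous.


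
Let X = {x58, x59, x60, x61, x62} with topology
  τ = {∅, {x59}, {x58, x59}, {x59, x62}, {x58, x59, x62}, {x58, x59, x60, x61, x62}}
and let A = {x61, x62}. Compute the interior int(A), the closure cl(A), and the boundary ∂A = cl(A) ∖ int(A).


int(A) = ∅, cl(A) = {x60, x61, x62}, ∂A = {x60, x61, x62}.

Closed sets in (X, τ) are complements of opens:
  closed(X, τ) = {∅, {x60, x61}, {x58, x60, x61}, {x60, x61, x62}, {x58, x60, x61, x62}, {x58, x59, x60, x61, x62}}.
int(A) = ⋃ {U ∈ τ : U ⊆ A}. Opens contained in A: ∅.
Taking the union of these: int(A) = ∅.
cl(A) = ⋂ {C closed : A ⊆ C}. Closed sets containing A: {x60, x61, x62}, {x58, x60, x61, x62}, {x58, x59, x60, x61, x62}.
Intersecting these: cl(A) = {x60, x61, x62}.
∂A = cl(A) ∖ int(A) = {x60, x61, x62} ∖ ∅ = {x60, x61, x62}.


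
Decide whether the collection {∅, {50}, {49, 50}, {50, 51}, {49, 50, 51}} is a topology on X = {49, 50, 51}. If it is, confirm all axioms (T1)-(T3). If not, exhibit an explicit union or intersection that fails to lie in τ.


τ IS a topology on X.

Axiom (T1): ∅ ∈ τ? Yes; X ∈ τ? Yes.
Axiom (T2/T3): check pairwise unions and intersections of members of τ.
All pairwise intersections and unions checked — each lies in τ. Therefore τ satisfies (T1), (T2), (T3): it IS a topology on X.


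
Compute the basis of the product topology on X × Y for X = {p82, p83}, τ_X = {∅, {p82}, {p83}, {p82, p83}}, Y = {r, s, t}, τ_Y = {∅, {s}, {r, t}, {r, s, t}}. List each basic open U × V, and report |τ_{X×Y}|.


Basis B = {∅ × ∅, {p82} × {s}, {p83} × {s}, {p82} × {r, t}, {p82, p83} × {s}, {p83} × {r, t}, {p82} × {r, s, t}, {p83} × {r, s, t}, {p82, p83} × {r, t}, {p82, p83} × {r, s, t}}; |τ_{X×Y}| = 16.

Enumerate products U × V with U ∈ τ_X, V ∈ τ_Y (deduplicated):
  ∅ × ∅ = {} (∅)
  {p82} × {s} = {(p82,s)}
  {p83} × {s} = {(p83,s)}
  {p82} × {r, t} = {(p82,r), (p82,t)}
  {p82, p83} × {s} = {(p82,s), (p83,s)}
  {p83} × {r, t} = {(p83,r), (p83,t)}
  {p82} × {r, s, t} = {(p82,r), (p82,s), (p82,t)}
  {p83} × {r, s, t} = {(p83,r), (p83,s), (p83,t)}
  {p82, p83} × {r, t} = {(p82,r), (p82,t), (p83,r), (p83,t)}
  {p82, p83} × {r, s, t} = {(p82,r), (p82,s), (p82,t), (p83,r), (p83,s), (p83,t)}
These 10 distinct sets form the basis B.
Close under arbitrary unions to get τ_{X×Y}; counting gives |τ_{X×Y}| = 16.


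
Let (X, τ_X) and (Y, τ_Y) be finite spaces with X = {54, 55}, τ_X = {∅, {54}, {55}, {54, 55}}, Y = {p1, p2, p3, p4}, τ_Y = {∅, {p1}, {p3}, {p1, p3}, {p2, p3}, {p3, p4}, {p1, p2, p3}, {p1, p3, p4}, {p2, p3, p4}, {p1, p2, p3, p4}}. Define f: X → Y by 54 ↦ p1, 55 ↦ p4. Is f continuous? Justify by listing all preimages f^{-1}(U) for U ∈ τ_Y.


f IS continuous.

Compute f^{-1}(U) for each U ∈ τ_Y:
  U = ∅: f^{-1}(U) = ∅ ∈ τ_X ✓.
  U = {p1}: f^{-1}(U) = {54} ∈ τ_X ✓.
  U = {p3}: f^{-1}(U) = ∅ ∈ τ_X ✓.
  U = {p1, p3}: f^{-1}(U) = {54} ∈ τ_X ✓.
  U = {p2, p3}: f^{-1}(U) = ∅ ∈ τ_X ✓.
  U = {p3, p4}: f^{-1}(U) = {55} ∈ τ_X ✓.
  U = {p1, p2, p3}: f^{-1}(U) = {54} ∈ τ_X ✓.
  U = {p1, p3, p4}: f^{-1}(U) = {54, 55} ∈ τ_X ✓.
  U = {p2, p3, p4}: f^{-1}(U) = {55} ∈ τ_X ✓.
  U = {p1, p2, p3, p4}: f^{-1}(U) = {54, 55} ∈ τ_X ✓.
Every preimage lies in τ_X, so f IS continuous.


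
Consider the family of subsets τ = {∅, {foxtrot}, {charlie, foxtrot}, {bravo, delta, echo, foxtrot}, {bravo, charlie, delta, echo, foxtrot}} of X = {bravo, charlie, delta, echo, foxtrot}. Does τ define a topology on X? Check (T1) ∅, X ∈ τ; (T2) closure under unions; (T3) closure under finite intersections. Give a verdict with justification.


τ IS a topology on X.

Axiom (T1): ∅ ∈ τ? Yes; X ∈ τ? Yes.
Axiom (T2/T3): check pairwise unions and intersections of members of τ.
All pairwise intersections and unions checked — each lies in τ. Therefore τ satisfies (T1), (T2), (T3): it IS a topology on X.


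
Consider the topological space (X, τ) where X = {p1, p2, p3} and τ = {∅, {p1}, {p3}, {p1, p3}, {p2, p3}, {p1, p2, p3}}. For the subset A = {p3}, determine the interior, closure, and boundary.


int(A) = {p3}, cl(A) = {p2, p3}, ∂A = {p2}.

Closed sets in (X, τ) are complements of opens:
  closed(X, τ) = {∅, {p1}, {p2}, {p1, p2}, {p2, p3}, {p1, p2, p3}}.
int(A) = ⋃ {U ∈ τ : U ⊆ A}. Opens contained in A: ∅, {p3}.
Taking the union of these: int(A) = {p3}.
cl(A) = ⋂ {C closed : A ⊆ C}. Closed sets containing A: {p2, p3}, {p1, p2, p3}.
Intersecting these: cl(A) = {p2, p3}.
∂A = cl(A) ∖ int(A) = {p2, p3} ∖ {p3} = {p2}.


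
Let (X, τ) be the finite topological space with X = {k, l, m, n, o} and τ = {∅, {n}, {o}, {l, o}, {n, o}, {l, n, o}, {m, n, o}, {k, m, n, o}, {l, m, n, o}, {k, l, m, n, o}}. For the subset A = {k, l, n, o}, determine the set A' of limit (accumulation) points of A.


A' = {k, l, m}

For each x ∈ X, list the open sets U ∈ τ with x ∈ U, then check whether U ∩ (A ∖ {x}) ≠ ∅ for every such U.
  x = k: opens ∋ x are {k, m, n, o}, {k, l, m, n, o}; each meets A ∖ {k}, so x IS a limit point.
  x = l: opens ∋ x are {l, o}, {l, n, o}, {l, m, n, o}, {k, l, m, n, o}; each meets A ∖ {l}, so x IS a limit point.
  x = m: opens ∋ x are {m, n, o}, {k, m, n, o}, {l, m, n, o}, {k, l, m, n, o}; each meets A ∖ {m}, so x IS a limit point.
  x = n: open {n} ∋ x has {n} ∩ (A ∖ {n}) = ∅, so x is NOT a limit point.
  x = o: open {o} ∋ x has {o} ∩ (A ∖ {o}) = ∅, so x is NOT a limit point.
Collecting: A' = {k, l, m}.


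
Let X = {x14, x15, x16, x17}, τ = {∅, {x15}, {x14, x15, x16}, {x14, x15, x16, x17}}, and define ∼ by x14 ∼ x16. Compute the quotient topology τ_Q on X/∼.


X/∼ = {[x14=x16], [x15], [x17]}; |τ_Q| = 4.

Equivalence classes: [x14=x16], [x15], [x17].
Quotient map π: X → X/∼ sends x14 ↦ [x14=x16], x15 ↦ [x15], x16 ↦ [x14=x16], x17 ↦ [x17].
For each subset V ⊆ X/∼, compute π^{-1}(V) ⊆ X and check whether π^{-1}(V) ∈ τ. V is open in τ_Q iff π^{-1}(V) ∈ τ.
  V = {}: π^{-1}(V) = ∅ ∈ τ ✓.
  V = {[x14=x16]}: π^{-1}(V) = {x14, x16} ∉ τ ✗.
  V = {[x15]}: π^{-1}(V) = {x15} ∈ τ ✓.
  V = {[x14=x16], [x15]}: π^{-1}(V) = {x14, x15, x16} ∈ τ ✓.
  V = {[x17]}: π^{-1}(V) = {x17} ∉ τ ✗.
  V = {[x14=x16], [x17]}: π^{-1}(V) = {x14, x16, x17} ∉ τ ✗.
  V = {[x15], [x17]}: π^{-1}(V) = {x15, x17} ∉ τ ✗.
  V = {[x14=x16], [x15], [x17]}: π^{-1}(V) = {x14, x15, x16, x17} ∈ τ ✓.
Open sets in the quotient: τ_Q = {{}, {[x15]}, {[x14=x16], [x15]}, {[x14=x16], [x15], [x17]}} (4 elements).


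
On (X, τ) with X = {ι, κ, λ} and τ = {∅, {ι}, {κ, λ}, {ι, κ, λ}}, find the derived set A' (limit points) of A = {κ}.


A' = {λ}

For each x ∈ X, list the open sets U ∈ τ with x ∈ U, then check whether U ∩ (A ∖ {x}) ≠ ∅ for every such U.
  x = ι: open {ι} ∋ x has {ι} ∩ (A ∖ {ι}) = ∅, so x is NOT a limit point.
  x = κ: open {κ, λ} ∋ x has {κ, λ} ∩ (A ∖ {κ}) = ∅, so x is NOT a limit point.
  x = λ: opens ∋ x are {κ, λ}, {ι, κ, λ}; each meets A ∖ {λ}, so x IS a limit point.
Collecting: A' = {λ}.


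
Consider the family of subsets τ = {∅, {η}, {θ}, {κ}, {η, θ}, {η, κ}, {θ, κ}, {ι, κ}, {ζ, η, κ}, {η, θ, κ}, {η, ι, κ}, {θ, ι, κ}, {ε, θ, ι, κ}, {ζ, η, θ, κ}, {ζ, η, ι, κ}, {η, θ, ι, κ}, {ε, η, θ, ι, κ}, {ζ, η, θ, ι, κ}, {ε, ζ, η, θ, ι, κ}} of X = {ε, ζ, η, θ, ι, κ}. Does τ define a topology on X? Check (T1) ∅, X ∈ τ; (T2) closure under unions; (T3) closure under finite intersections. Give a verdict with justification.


τ IS a topology on X.

Axiom (T1): ∅ ∈ τ? Yes; X ∈ τ? Yes.
Axiom (T2/T3): check pairwise unions and intersections of members of τ.
All pairwise intersections and unions checked — each lies in τ. Therefore τ satisfies (T1), (T2), (T3): it IS a topology on X.


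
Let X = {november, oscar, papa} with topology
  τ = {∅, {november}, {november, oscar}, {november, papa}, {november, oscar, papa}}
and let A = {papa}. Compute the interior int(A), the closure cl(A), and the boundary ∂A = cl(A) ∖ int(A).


int(A) = ∅, cl(A) = {papa}, ∂A = {papa}.

Closed sets in (X, τ) are complements of opens:
  closed(X, τ) = {∅, {oscar}, {papa}, {oscar, papa}, {november, oscar, papa}}.
int(A) = ⋃ {U ∈ τ : U ⊆ A}. Opens contained in A: ∅.
Taking the union of these: int(A) = ∅.
cl(A) = ⋂ {C closed : A ⊆ C}. Closed sets containing A: {papa}, {oscar, papa}, {november, oscar, papa}.
Intersecting these: cl(A) = {papa}.
∂A = cl(A) ∖ int(A) = {papa} ∖ ∅ = {papa}.


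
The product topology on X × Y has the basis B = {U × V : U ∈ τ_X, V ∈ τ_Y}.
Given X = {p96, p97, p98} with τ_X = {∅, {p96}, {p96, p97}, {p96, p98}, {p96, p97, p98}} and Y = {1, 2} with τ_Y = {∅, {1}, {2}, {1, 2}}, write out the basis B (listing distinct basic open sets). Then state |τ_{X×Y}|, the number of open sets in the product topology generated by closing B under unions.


Basis B = {∅ × ∅, {p96} × {1}, {p96} × {2}, {p96} × {1, 2}, {p96, p97} × {1}, {p96, p98} × {1}, {p96, p97} × {2}, {p96, p98} × {2}, {p96, p97, p98} × {1}, {p96, p97, p98} × {2}, {p96, p97} × {1, 2}, {p96, p98} × {1, 2}, {p96, p97, p98} × {1, 2}}; |τ_{X×Y}| = 25.

Enumerate products U × V with U ∈ τ_X, V ∈ τ_Y (deduplicated):
  ∅ × ∅ = {} (∅)
  {p96} × {1} = {(p96,1)}
  {p96} × {2} = {(p96,2)}
  {p96} × {1, 2} = {(p96,1), (p96,2)}
  {p96, p97} × {1} = {(p96,1), (p97,1)}
  {p96, p98} × {1} = {(p96,1), (p98,1)}
  {p96, p97} × {2} = {(p96,2), (p97,2)}
  {p96, p98} × {2} = {(p96,2), (p98,2)}
  {p96, p97, p98} × {1} = {(p96,1), (p97,1), (p98,1)}
  {p96, p97, p98} × {2} = {(p96,2), (p97,2), (p98,2)}
  {p96, p97} × {1, 2} = {(p96,1), (p96,2), (p97,1), (p97,2)}
  {p96, p98} × {1, 2} = {(p96,1), (p96,2), (p98,1), (p98,2)}
  {p96, p97, p98} × {1, 2} = {(p96,1), (p96,2), (p97,1), (p97,2), (p98,1), (p98,2)}
These 13 distinct sets form the basis B.
Close under arbitrary unions to get τ_{X×Y}; counting gives |τ_{X×Y}| = 25.


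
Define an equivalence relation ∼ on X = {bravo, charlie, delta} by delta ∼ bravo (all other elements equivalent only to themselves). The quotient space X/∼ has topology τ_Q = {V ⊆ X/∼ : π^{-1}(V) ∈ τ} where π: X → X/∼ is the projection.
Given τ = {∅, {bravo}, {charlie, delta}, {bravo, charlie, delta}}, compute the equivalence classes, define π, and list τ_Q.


X/∼ = {[bravo=delta], [charlie]}; |τ_Q| = 2.

Equivalence classes: [bravo=delta], [charlie].
Quotient map π: X → X/∼ sends bravo ↦ [bravo=delta], charlie ↦ [charlie], delta ↦ [bravo=delta].
For each subset V ⊆ X/∼, compute π^{-1}(V) ⊆ X and check whether π^{-1}(V) ∈ τ. V is open in τ_Q iff π^{-1}(V) ∈ τ.
  V = {}: π^{-1}(V) = ∅ ∈ τ ✓.
  V = {[bravo=delta]}: π^{-1}(V) = {bravo, delta} ∉ τ ✗.
  V = {[charlie]}: π^{-1}(V) = {charlie} ∉ τ ✗.
  V = {[bravo=delta], [charlie]}: π^{-1}(V) = {bravo, charlie, delta} ∈ τ ✓.
Open sets in the quotient: τ_Q = {{}, {[bravo=delta], [charlie]}} (2 elements).


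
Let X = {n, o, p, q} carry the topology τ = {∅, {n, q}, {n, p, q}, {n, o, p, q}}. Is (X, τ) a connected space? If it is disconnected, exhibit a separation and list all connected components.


(X, τ) is connected.

Find clopen sets (U ∈ τ with X ∖ U ∈ τ):
  U = ∅, X ∖ U = {n, o, p, q} — both open, so U is clopen.
  U = {n, o, p, q}, X ∖ U = ∅ — both open, so U is clopen.
Only trivial clopens (∅ and X) exist, so (X, τ) is connected.
Compute connected components by grouping points that agree on all clopens:
  component: {n, o, p, q}


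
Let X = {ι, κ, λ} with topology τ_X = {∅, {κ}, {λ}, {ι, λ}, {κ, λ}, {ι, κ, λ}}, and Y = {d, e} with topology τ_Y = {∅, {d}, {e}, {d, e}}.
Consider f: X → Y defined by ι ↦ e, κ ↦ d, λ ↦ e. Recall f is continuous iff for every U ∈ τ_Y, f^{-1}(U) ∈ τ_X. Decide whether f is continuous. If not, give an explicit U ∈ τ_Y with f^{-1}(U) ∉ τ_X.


f IS continuous.

Compute f^{-1}(U) for each U ∈ τ_Y:
  U = ∅: f^{-1}(U) = ∅ ∈ τ_X ✓.
  U = {d}: f^{-1}(U) = {κ} ∈ τ_X ✓.
  U = {e}: f^{-1}(U) = {ι, λ} ∈ τ_X ✓.
  U = {d, e}: f^{-1}(U) = {ι, κ, λ} ∈ τ_X ✓.
Every preimage lies in τ_X, so f IS continuous.


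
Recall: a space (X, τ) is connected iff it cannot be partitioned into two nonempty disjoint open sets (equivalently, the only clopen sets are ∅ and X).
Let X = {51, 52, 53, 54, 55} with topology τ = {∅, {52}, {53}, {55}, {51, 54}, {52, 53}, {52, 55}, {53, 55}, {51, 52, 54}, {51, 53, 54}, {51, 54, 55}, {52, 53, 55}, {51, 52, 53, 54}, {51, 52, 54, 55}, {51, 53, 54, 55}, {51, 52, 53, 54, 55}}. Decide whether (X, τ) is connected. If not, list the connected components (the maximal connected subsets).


(X, τ) is disconnected; components = [{52}, {53}, {55}, {51, 54}].

Find clopen sets (U ∈ τ with X ∖ U ∈ τ):
  U = ∅, X ∖ U = {51, 52, 53, 54, 55} — both open, so U is clopen.
  U = {52}, X ∖ U = {51, 53, 54, 55} — both open, so U is clopen.
  U = {53}, X ∖ U = {51, 52, 54, 55} — both open, so U is clopen.
  U = {55}, X ∖ U = {51, 52, 53, 54} — both open, so U is clopen.
  U = {51, 54}, X ∖ U = {52, 53, 55} — both open, so U is clopen.
  U = {52, 53}, X ∖ U = {51, 54, 55} — both open, so U is clopen.
  U = {52, 55}, X ∖ U = {51, 53, 54} — both open, so U is clopen.
  U = {53, 55}, X ∖ U = {51, 52, 54} — both open, so U is clopen.
  U = {51, 52, 54}, X ∖ U = {53, 55} — both open, so U is clopen.
  U = {51, 53, 54}, X ∖ U = {52, 55} — both open, so U is clopen.
  U = {51, 54, 55}, X ∖ U = {52, 53} — both open, so U is clopen.
  U = {52, 53, 55}, X ∖ U = {51, 54} — both open, so U is clopen.
  U = {51, 52, 53, 54}, X ∖ U = {55} — both open, so U is clopen.
  U = {51, 52, 54, 55}, X ∖ U = {53} — both open, so U is clopen.
  U = {51, 53, 54, 55}, X ∖ U = {52} — both open, so U is clopen.
  U = {51, 52, 53, 54, 55}, X ∖ U = ∅ — both open, so U is clopen.
Nontrivial clopen(s) exist: e.g. {52, 55}. So (X, τ) is disconnected.
Compute connected components by grouping points that agree on all clopens:
  component: {52}
  component: {53}
  component: {55}
  component: {51, 54}


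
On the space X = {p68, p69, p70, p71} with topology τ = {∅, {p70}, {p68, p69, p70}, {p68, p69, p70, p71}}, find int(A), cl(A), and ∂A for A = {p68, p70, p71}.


int(A) = {p70}, cl(A) = {p68, p69, p70, p71}, ∂A = {p68, p69, p71}.

Closed sets in (X, τ) are complements of opens:
  closed(X, τ) = {∅, {p71}, {p68, p69, p71}, {p68, p69, p70, p71}}.
int(A) = ⋃ {U ∈ τ : U ⊆ A}. Opens contained in A: ∅, {p70}.
Taking the union of these: int(A) = {p70}.
cl(A) = ⋂ {C closed : A ⊆ C}. Closed sets containing A: {p68, p69, p70, p71}.
Intersecting these: cl(A) = {p68, p69, p70, p71}.
∂A = cl(A) ∖ int(A) = {p68, p69, p70, p71} ∖ {p70} = {p68, p69, p71}.


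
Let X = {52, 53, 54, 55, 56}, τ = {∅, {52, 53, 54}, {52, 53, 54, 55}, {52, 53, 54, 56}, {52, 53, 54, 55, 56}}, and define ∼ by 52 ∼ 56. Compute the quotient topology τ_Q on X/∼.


X/∼ = {[52=56], [53], [54], [55]}; |τ_Q| = 3.

Equivalence classes: [52=56], [53], [54], [55].
Quotient map π: X → X/∼ sends 52 ↦ [52=56], 53 ↦ [53], 54 ↦ [54], 55 ↦ [55], 56 ↦ [52=56].
For each subset V ⊆ X/∼, compute π^{-1}(V) ⊆ X and check whether π^{-1}(V) ∈ τ. V is open in τ_Q iff π^{-1}(V) ∈ τ.
  V = {}: π^{-1}(V) = ∅ ∈ τ ✓.
  V = {[52=56]}: π^{-1}(V) = {52, 56} ∉ τ ✗.
  V = {[53]}: π^{-1}(V) = {53} ∉ τ ✗.
  V = {[52=56], [53]}: π^{-1}(V) = {52, 53, 56} ∉ τ ✗.
  V = {[54]}: π^{-1}(V) = {54} ∉ τ ✗.
  V = {[52=56], [54]}: π^{-1}(V) = {52, 54, 56} ∉ τ ✗.
  V = {[53], [54]}: π^{-1}(V) = {53, 54} ∉ τ ✗.
  V = {[52=56], [53], [54]}: π^{-1}(V) = {52, 53, 54, 56} ∈ τ ✓.
  V = {[55]}: π^{-1}(V) = {55} ∉ τ ✗.
  V = {[52=56], [55]}: π^{-1}(V) = {52, 55, 56} ∉ τ ✗.
  V = {[53], [55]}: π^{-1}(V) = {53, 55} ∉ τ ✗.
  V = {[52=56], [53], [55]}: π^{-1}(V) = {52, 53, 55, 56} ∉ τ ✗.
  V = {[54], [55]}: π^{-1}(V) = {54, 55} ∉ τ ✗.
  V = {[52=56], [54], [55]}: π^{-1}(V) = {52, 54, 55, 56} ∉ τ ✗.
  V = {[53], [54], [55]}: π^{-1}(V) = {53, 54, 55} ∉ τ ✗.
  V = {[52=56], [53], [54], [55]}: π^{-1}(V) = {52, 53, 54, 55, 56} ∈ τ ✓.
Open sets in the quotient: τ_Q = {{}, {[52=56], [53], [54]}, {[52=56], [53], [54], [55]}} (3 elements).


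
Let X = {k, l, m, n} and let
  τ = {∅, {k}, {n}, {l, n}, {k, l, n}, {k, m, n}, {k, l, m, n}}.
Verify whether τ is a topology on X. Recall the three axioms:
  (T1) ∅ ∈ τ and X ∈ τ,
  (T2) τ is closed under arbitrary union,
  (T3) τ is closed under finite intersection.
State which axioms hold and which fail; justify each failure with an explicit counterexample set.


τ is NOT a topology on X.

Axiom (T1): ∅ ∈ τ? Yes; X ∈ τ? Yes.
Axiom (T2/T3): check pairwise unions and intersections of members of τ.
Counterexample for (T2): {k} ∪ {n} = {k, n} ∉ τ. Therefore τ is NOT a topology.


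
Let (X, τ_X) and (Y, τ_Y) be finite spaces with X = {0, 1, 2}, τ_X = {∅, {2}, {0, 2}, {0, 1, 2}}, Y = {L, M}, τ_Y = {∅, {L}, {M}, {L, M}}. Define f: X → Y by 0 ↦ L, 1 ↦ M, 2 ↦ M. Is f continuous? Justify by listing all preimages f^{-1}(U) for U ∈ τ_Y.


f is NOT continuous.

Compute f^{-1}(U) for each U ∈ τ_Y:
  U = ∅: f^{-1}(U) = ∅ ∈ τ_X ✓.
  U = {L}: f^{-1}(U) = {0} ∉ τ_X ✗.
  U = {M}: f^{-1}(U) = {1, 2} ∉ τ_X ✗.
  U = {L, M}: f^{-1}(U) = {0, 1, 2} ∈ τ_X ✓.
Found U = {L} with f^{-1}(U) = {0} not in τ_X. Therefore f is NOT continuous.


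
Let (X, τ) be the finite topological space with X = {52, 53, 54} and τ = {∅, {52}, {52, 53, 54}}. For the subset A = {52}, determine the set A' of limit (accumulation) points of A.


A' = {53, 54}

For each x ∈ X, list the open sets U ∈ τ with x ∈ U, then check whether U ∩ (A ∖ {x}) ≠ ∅ for every such U.
  x = 52: open {52} ∋ x has {52} ∩ (A ∖ {52}) = ∅, so x is NOT a limit point.
  x = 53: opens ∋ x are {52, 53, 54}; each meets A ∖ {53}, so x IS a limit point.
  x = 54: opens ∋ x are {52, 53, 54}; each meets A ∖ {54}, so x IS a limit point.
Collecting: A' = {53, 54}.


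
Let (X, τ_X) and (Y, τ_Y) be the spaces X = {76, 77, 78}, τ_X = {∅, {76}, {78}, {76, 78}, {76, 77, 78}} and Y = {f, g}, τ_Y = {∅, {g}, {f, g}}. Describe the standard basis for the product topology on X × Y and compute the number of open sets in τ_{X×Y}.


Basis B = {∅ × ∅, {76} × {g}, {78} × {g}, {76} × {f, g}, {76, 78} × {g}, {78} × {f, g}, {76, 77, 78} × {g}, {76, 78} × {f, g}, {76, 77, 78} × {f, g}}; |τ_{X×Y}| = 14.

Enumerate products U × V with U ∈ τ_X, V ∈ τ_Y (deduplicated):
  ∅ × ∅ = {} (∅)
  {76} × {g} = {(76,g)}
  {78} × {g} = {(78,g)}
  {76} × {f, g} = {(76,f), (76,g)}
  {76, 78} × {g} = {(76,g), (78,g)}
  {78} × {f, g} = {(78,f), (78,g)}
  {76, 77, 78} × {g} = {(76,g), (77,g), (78,g)}
  {76, 78} × {f, g} = {(76,f), (76,g), (78,f), (78,g)}
  {76, 77, 78} × {f, g} = {(76,f), (76,g), (77,f), (77,g), (78,f), (78,g)}
These 9 distinct sets form the basis B.
Close under arbitrary unions to get τ_{X×Y}; counting gives |τ_{X×Y}| = 14.


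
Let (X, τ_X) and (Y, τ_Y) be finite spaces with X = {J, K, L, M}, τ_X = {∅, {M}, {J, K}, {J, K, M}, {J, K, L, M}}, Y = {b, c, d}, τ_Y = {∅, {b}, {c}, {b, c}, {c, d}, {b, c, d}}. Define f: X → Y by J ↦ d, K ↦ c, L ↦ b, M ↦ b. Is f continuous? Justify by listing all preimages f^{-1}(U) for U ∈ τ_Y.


f is NOT continuous.

Compute f^{-1}(U) for each U ∈ τ_Y:
  U = ∅: f^{-1}(U) = ∅ ∈ τ_X ✓.
  U = {b}: f^{-1}(U) = {L, M} ∉ τ_X ✗.
  U = {c}: f^{-1}(U) = {K} ∉ τ_X ✗.
  U = {b, c}: f^{-1}(U) = {K, L, M} ∉ τ_X ✗.
  U = {c, d}: f^{-1}(U) = {J, K} ∈ τ_X ✓.
  U = {b, c, d}: f^{-1}(U) = {J, K, L, M} ∈ τ_X ✓.
Found U = {b} with f^{-1}(U) = {L, M} not in τ_X. Therefore f is NOT continuous.


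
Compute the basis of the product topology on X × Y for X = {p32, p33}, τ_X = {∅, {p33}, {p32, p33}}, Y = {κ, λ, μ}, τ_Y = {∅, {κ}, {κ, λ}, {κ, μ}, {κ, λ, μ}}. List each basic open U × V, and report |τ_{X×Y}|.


Basis B = {∅ × ∅, {p33} × {κ}, {p32, p33} × {κ}, {p33} × {κ, λ}, {p33} × {κ, μ}, {p33} × {κ, λ, μ}, {p32, p33} × {κ, λ}, {p32, p33} × {κ, μ}, {p32, p33} × {κ, λ, μ}}; |τ_{X×Y}| = 14.

Enumerate products U × V with U ∈ τ_X, V ∈ τ_Y (deduplicated):
  ∅ × ∅ = {} (∅)
  {p33} × {κ} = {(p33,κ)}
  {p32, p33} × {κ} = {(p32,κ), (p33,κ)}
  {p33} × {κ, λ} = {(p33,κ), (p33,λ)}
  {p33} × {κ, μ} = {(p33,κ), (p33,μ)}
  {p33} × {κ, λ, μ} = {(p33,κ), (p33,λ), (p33,μ)}
  {p32, p33} × {κ, λ} = {(p32,κ), (p32,λ), (p33,κ), (p33,λ)}
  {p32, p33} × {κ, μ} = {(p32,κ), (p32,μ), (p33,κ), (p33,μ)}
  {p32, p33} × {κ, λ, μ} = {(p32,κ), (p32,λ), (p32,μ), (p33,κ), (p33,λ), (p33,μ)}
These 9 distinct sets form the basis B.
Close under arbitrary unions to get τ_{X×Y}; counting gives |τ_{X×Y}| = 14.


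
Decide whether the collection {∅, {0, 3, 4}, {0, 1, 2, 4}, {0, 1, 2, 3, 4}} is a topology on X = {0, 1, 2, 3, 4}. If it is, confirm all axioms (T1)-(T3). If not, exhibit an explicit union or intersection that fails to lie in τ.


τ is NOT a topology on X.

Axiom (T1): ∅ ∈ τ? Yes; X ∈ τ? Yes.
Axiom (T2/T3): check pairwise unions and intersections of members of τ.
Counterexample for (T3): {0, 3, 4} ∩ {0, 1, 2, 4} = {0, 4} ∉ τ. Therefore τ is NOT a topology.


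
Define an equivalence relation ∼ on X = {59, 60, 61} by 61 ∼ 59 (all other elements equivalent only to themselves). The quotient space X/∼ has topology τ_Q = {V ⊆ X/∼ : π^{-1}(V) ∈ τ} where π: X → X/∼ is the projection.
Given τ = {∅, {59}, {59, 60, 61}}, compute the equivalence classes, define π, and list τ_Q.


X/∼ = {[59=61], [60]}; |τ_Q| = 2.

Equivalence classes: [59=61], [60].
Quotient map π: X → X/∼ sends 59 ↦ [59=61], 60 ↦ [60], 61 ↦ [59=61].
For each subset V ⊆ X/∼, compute π^{-1}(V) ⊆ X and check whether π^{-1}(V) ∈ τ. V is open in τ_Q iff π^{-1}(V) ∈ τ.
  V = {}: π^{-1}(V) = ∅ ∈ τ ✓.
  V = {[59=61]}: π^{-1}(V) = {59, 61} ∉ τ ✗.
  V = {[60]}: π^{-1}(V) = {60} ∉ τ ✗.
  V = {[59=61], [60]}: π^{-1}(V) = {59, 60, 61} ∈ τ ✓.
Open sets in the quotient: τ_Q = {{}, {[59=61], [60]}} (2 elements).


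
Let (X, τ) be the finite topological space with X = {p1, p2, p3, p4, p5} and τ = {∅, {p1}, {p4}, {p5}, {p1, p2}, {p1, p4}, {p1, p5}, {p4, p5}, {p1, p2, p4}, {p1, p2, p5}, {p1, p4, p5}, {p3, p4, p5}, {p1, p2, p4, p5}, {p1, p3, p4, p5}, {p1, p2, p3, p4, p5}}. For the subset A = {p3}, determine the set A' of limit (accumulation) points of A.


A' = ∅

For each x ∈ X, list the open sets U ∈ τ with x ∈ U, then check whether U ∩ (A ∖ {x}) ≠ ∅ for every such U.
  x = p1: open {p1} ∋ x has {p1} ∩ (A ∖ {p1}) = ∅, so x is NOT a limit point.
  x = p2: open {p1, p2} ∋ x has {p1, p2} ∩ (A ∖ {p2}) = ∅, so x is NOT a limit point.
  x = p3: open {p3, p4, p5} ∋ x has {p3, p4, p5} ∩ (A ∖ {p3}) = ∅, so x is NOT a limit point.
  x = p4: open {p4} ∋ x has {p4} ∩ (A ∖ {p4}) = ∅, so x is NOT a limit point.
  x = p5: open {p5} ∋ x has {p5} ∩ (A ∖ {p5}) = ∅, so x is NOT a limit point.
Collecting: A' = ∅.


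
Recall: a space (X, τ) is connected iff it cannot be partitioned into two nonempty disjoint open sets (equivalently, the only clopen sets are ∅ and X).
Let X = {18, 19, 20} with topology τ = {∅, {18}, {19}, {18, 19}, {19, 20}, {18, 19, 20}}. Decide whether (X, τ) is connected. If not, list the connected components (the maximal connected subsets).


(X, τ) is disconnected; components = [{18}, {19, 20}].

Find clopen sets (U ∈ τ with X ∖ U ∈ τ):
  U = ∅, X ∖ U = {18, 19, 20} — both open, so U is clopen.
  U = {18}, X ∖ U = {19, 20} — both open, so U is clopen.
  U = {19, 20}, X ∖ U = {18} — both open, so U is clopen.
  U = {18, 19, 20}, X ∖ U = ∅ — both open, so U is clopen.
Nontrivial clopen(s) exist: e.g. {18}. So (X, τ) is disconnected.
Compute connected components by grouping points that agree on all clopens:
  component: {18}
  component: {19, 20}


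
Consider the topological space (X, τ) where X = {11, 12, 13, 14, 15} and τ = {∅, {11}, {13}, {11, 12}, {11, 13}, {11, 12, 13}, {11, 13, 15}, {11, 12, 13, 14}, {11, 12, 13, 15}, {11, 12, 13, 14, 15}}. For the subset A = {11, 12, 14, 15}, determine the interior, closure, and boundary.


int(A) = {11, 12}, cl(A) = {11, 12, 14, 15}, ∂A = {14, 15}.

Closed sets in (X, τ) are complements of opens:
  closed(X, τ) = {∅, {14}, {15}, {12, 14}, {14, 15}, {12, 14, 15}, {13, 14, 15}, {11, 12, 14, 15}, {12, 13, 14, 15}, {11, 12, 13, 14, 15}}.
int(A) = ⋃ {U ∈ τ : U ⊆ A}. Opens contained in A: ∅, {11}, {11, 12}.
Taking the union of these: int(A) = {11, 12}.
cl(A) = ⋂ {C closed : A ⊆ C}. Closed sets containing A: {11, 12, 14, 15}, {11, 12, 13, 14, 15}.
Intersecting these: cl(A) = {11, 12, 14, 15}.
∂A = cl(A) ∖ int(A) = {11, 12, 14, 15} ∖ {11, 12} = {14, 15}.


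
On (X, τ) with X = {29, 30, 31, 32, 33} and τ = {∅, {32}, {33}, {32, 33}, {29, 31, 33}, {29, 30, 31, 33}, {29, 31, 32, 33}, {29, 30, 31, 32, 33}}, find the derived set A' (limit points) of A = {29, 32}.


A' = {30, 31}

For each x ∈ X, list the open sets U ∈ τ with x ∈ U, then check whether U ∩ (A ∖ {x}) ≠ ∅ for every such U.
  x = 29: open {29, 31, 33} ∋ x has {29, 31, 33} ∩ (A ∖ {29}) = ∅, so x is NOT a limit point.
  x = 30: opens ∋ x are {29, 30, 31, 33}, {29, 30, 31, 32, 33}; each meets A ∖ {30}, so x IS a limit point.
  x = 31: opens ∋ x are {29, 31, 33}, {29, 30, 31, 33}, {29, 31, 32, 33}, {29, 30, 31, 32, 33}; each meets A ∖ {31}, so x IS a limit point.
  x = 32: open {32} ∋ x has {32} ∩ (A ∖ {32}) = ∅, so x is NOT a limit point.
  x = 33: open {33} ∋ x has {33} ∩ (A ∖ {33}) = ∅, so x is NOT a limit point.
Collecting: A' = {30, 31}.


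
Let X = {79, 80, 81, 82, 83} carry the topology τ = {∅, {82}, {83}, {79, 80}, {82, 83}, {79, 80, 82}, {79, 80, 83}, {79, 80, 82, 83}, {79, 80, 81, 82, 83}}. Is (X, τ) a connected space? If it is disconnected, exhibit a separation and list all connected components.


(X, τ) is connected.

Find clopen sets (U ∈ τ with X ∖ U ∈ τ):
  U = ∅, X ∖ U = {79, 80, 81, 82, 83} — both open, so U is clopen.
  U = {79, 80, 81, 82, 83}, X ∖ U = ∅ — both open, so U is clopen.
Only trivial clopens (∅ and X) exist, so (X, τ) is connected.
Compute connected components by grouping points that agree on all clopens:
  component: {79, 80, 81, 82, 83}


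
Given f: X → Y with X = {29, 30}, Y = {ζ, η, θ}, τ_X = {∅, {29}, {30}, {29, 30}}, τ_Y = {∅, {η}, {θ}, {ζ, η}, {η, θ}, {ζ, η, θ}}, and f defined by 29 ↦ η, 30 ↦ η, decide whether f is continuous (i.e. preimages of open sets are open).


f IS continuous.

Compute f^{-1}(U) for each U ∈ τ_Y:
  U = ∅: f^{-1}(U) = ∅ ∈ τ_X ✓.
  U = {η}: f^{-1}(U) = {29, 30} ∈ τ_X ✓.
  U = {θ}: f^{-1}(U) = ∅ ∈ τ_X ✓.
  U = {ζ, η}: f^{-1}(U) = {29, 30} ∈ τ_X ✓.
  U = {η, θ}: f^{-1}(U) = {29, 30} ∈ τ_X ✓.
  U = {ζ, η, θ}: f^{-1}(U) = {29, 30} ∈ τ_X ✓.
Every preimage lies in τ_X, so f IS continuous.


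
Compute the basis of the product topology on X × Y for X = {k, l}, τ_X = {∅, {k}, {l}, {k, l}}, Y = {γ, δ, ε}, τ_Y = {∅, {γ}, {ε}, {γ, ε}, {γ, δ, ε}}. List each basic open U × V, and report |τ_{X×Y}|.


Basis B = {∅ × ∅, {k} × {γ}, {k} × {ε}, {l} × {γ}, {l} × {ε}, {k} × {γ, ε}, {k, l} × {γ}, {k, l} × {ε}, {l} × {γ, ε}, {k} × {γ, δ, ε}, {l} × {γ, δ, ε}, {k, l} × {γ, ε}, {k, l} × {γ, δ, ε}}; |τ_{X×Y}| = 25.

Enumerate products U × V with U ∈ τ_X, V ∈ τ_Y (deduplicated):
  ∅ × ∅ = {} (∅)
  {k} × {γ} = {(k,γ)}
  {k} × {ε} = {(k,ε)}
  {l} × {γ} = {(l,γ)}
  {l} × {ε} = {(l,ε)}
  {k} × {γ, ε} = {(k,γ), (k,ε)}
  {k, l} × {γ} = {(k,γ), (l,γ)}
  {k, l} × {ε} = {(k,ε), (l,ε)}
  {l} × {γ, ε} = {(l,γ), (l,ε)}
  {k} × {γ, δ, ε} = {(k,γ), (k,δ), (k,ε)}
  {l} × {γ, δ, ε} = {(l,γ), (l,δ), (l,ε)}
  {k, l} × {γ, ε} = {(k,γ), (k,ε), (l,γ), (l,ε)}
  {k, l} × {γ, δ, ε} = {(k,γ), (k,δ), (k,ε), (l,γ), (l,δ), (l,ε)}
These 13 distinct sets form the basis B.
Close under arbitrary unions to get τ_{X×Y}; counting gives |τ_{X×Y}| = 25.


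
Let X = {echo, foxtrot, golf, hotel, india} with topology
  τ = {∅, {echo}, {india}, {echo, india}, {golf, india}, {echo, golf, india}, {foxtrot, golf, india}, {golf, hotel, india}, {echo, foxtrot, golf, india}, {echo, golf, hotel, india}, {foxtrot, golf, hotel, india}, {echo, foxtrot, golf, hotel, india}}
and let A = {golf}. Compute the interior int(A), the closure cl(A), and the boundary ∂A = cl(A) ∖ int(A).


int(A) = ∅, cl(A) = {foxtrot, golf, hotel}, ∂A = {foxtrot, golf, hotel}.

Closed sets in (X, τ) are complements of opens:
  closed(X, τ) = {∅, {echo}, {foxtrot}, {hotel}, {echo, foxtrot}, {echo, hotel}, {foxtrot, hotel}, {echo, foxtrot, hotel}, {foxtrot, golf, hotel}, {echo, foxtrot, golf, hotel}, {foxtrot, golf, hotel, india}, {echo, foxtrot, golf, hotel, india}}.
int(A) = ⋃ {U ∈ τ : U ⊆ A}. Opens contained in A: ∅.
Taking the union of these: int(A) = ∅.
cl(A) = ⋂ {C closed : A ⊆ C}. Closed sets containing A: {foxtrot, golf, hotel}, {echo, foxtrot, golf, hotel}, {foxtrot, golf, hotel, india}, {echo, foxtrot, golf, hotel, india}.
Intersecting these: cl(A) = {foxtrot, golf, hotel}.
∂A = cl(A) ∖ int(A) = {foxtrot, golf, hotel} ∖ ∅ = {foxtrot, golf, hotel}.


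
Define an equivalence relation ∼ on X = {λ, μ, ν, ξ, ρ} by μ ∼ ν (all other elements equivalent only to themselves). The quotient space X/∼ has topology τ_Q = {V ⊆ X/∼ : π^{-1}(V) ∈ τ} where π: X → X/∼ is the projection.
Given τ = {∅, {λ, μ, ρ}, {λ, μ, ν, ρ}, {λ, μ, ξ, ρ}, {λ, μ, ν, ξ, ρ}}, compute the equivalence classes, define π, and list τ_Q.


X/∼ = {[λ], [μ=ν], [ξ], [ρ]}; |τ_Q| = 3.

Equivalence classes: [λ], [μ=ν], [ξ], [ρ].
Quotient map π: X → X/∼ sends λ ↦ [λ], μ ↦ [μ=ν], ν ↦ [μ=ν], ξ ↦ [ξ], ρ ↦ [ρ].
For each subset V ⊆ X/∼, compute π^{-1}(V) ⊆ X and check whether π^{-1}(V) ∈ τ. V is open in τ_Q iff π^{-1}(V) ∈ τ.
  V = {}: π^{-1}(V) = ∅ ∈ τ ✓.
  V = {[λ]}: π^{-1}(V) = {λ} ∉ τ ✗.
  V = {[μ=ν]}: π^{-1}(V) = {μ, ν} ∉ τ ✗.
  V = {[λ], [μ=ν]}: π^{-1}(V) = {λ, μ, ν} ∉ τ ✗.
  V = {[ξ]}: π^{-1}(V) = {ξ} ∉ τ ✗.
  V = {[λ], [ξ]}: π^{-1}(V) = {λ, ξ} ∉ τ ✗.
  V = {[μ=ν], [ξ]}: π^{-1}(V) = {μ, ν, ξ} ∉ τ ✗.
  V = {[λ], [μ=ν], [ξ]}: π^{-1}(V) = {λ, μ, ν, ξ} ∉ τ ✗.
  V = {[ρ]}: π^{-1}(V) = {ρ} ∉ τ ✗.
  V = {[λ], [ρ]}: π^{-1}(V) = {λ, ρ} ∉ τ ✗.
  V = {[μ=ν], [ρ]}: π^{-1}(V) = {μ, ν, ρ} ∉ τ ✗.
  V = {[λ], [μ=ν], [ρ]}: π^{-1}(V) = {λ, μ, ν, ρ} ∈ τ ✓.
  V = {[ξ], [ρ]}: π^{-1}(V) = {ξ, ρ} ∉ τ ✗.
  V = {[λ], [ξ], [ρ]}: π^{-1}(V) = {λ, ξ, ρ} ∉ τ ✗.
  V = {[μ=ν], [ξ], [ρ]}: π^{-1}(V) = {μ, ν, ξ, ρ} ∉ τ ✗.
  V = {[λ], [μ=ν], [ξ], [ρ]}: π^{-1}(V) = {λ, μ, ν, ξ, ρ} ∈ τ ✓.
Open sets in the quotient: τ_Q = {{}, {[λ], [μ=ν], [ρ]}, {[λ], [μ=ν], [ξ], [ρ]}} (3 elements).
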